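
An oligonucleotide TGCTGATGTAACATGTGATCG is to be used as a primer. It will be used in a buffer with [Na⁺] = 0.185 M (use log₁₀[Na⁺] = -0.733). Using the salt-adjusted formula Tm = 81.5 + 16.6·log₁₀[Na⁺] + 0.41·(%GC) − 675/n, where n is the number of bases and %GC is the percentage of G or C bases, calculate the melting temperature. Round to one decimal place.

54.8°C

Length n = 21. Scanning the sequence gives G=6, C=3, T=7, A=5.
G+C = 9, so %GC = 9/21 × 100 = 42.857%
Salt term: 16.6 × (-0.733) = -12.168
GC term: 0.41 × 42.857 = 17.571; length term: −675/21 = −32.143
Tm = 81.5 + (-12.168) + 17.571 − 32.143 = 54.76 → 54.8°C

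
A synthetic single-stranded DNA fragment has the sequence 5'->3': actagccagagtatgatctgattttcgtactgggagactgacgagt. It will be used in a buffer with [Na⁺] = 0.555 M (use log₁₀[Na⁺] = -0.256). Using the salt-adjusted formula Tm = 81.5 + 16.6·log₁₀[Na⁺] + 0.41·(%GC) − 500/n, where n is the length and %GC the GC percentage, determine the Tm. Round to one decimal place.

Length n = 46. Base counts: T=13, G=13, C=8, A=12
G+C = 21, so %GC = 21/46 × 100 = 45.652%
Salt term: 16.6 × (-0.256) = -4.25
GC term: 0.41 × 45.652 = 18.717; length term: −500/46 = −10.87
Tm = 81.5 + (-4.25) + 18.717 − 10.87 = 85.097 → 85.1°C

85.1°C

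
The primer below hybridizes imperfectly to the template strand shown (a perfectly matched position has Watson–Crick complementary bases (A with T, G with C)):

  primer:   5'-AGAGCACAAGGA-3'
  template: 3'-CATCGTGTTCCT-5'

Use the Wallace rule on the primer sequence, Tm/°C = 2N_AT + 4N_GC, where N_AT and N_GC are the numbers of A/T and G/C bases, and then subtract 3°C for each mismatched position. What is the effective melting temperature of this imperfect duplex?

Primer base counts: A=6, T=0, G=4, C=2 → A+T=6, G+C=6
Perfect-match Tm = 2(6) + 4(6) = 12 + 24 = 36°C
Mismatches (positions where the bases are not complementary): 2 (at positions 1, 2)
Effective Tm = 36 − 2×3 = 36 − 6 = 30°C

30°C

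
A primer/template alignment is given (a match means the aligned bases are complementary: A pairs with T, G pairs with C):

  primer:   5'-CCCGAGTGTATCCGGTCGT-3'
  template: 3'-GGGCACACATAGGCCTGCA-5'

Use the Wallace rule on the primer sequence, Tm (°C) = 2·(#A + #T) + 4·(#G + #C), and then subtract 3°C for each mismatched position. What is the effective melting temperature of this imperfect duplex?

56°C

Primer base counts: A=2, T=5, G=6, C=6 → A+T=7, G+C=12
Perfect-match Tm = 2(7) + 4(12) = 14 + 48 = 62°C
Mismatches (positions where the bases are not complementary): 2 (at positions 5, 16)
Effective Tm = 62 − 2×3 = 62 − 6 = 56°C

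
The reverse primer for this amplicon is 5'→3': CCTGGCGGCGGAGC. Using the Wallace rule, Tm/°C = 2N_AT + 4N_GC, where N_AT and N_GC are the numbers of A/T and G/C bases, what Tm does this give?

A=1, T=1, C=5, G=7
AT pairs contribute 2, GC pairs contribute 12.
Tm = 2(2) + 4(12) = 4 + 48 = 52°C

52°C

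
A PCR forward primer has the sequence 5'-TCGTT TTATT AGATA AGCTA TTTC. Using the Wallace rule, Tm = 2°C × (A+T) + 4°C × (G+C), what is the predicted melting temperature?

Counting bases: C=3, G=3, A=6, T=12
A+T = 18, G+C = 6
Tm = 4·6 + 2·18 = 24 + 36 = 60°C

60°C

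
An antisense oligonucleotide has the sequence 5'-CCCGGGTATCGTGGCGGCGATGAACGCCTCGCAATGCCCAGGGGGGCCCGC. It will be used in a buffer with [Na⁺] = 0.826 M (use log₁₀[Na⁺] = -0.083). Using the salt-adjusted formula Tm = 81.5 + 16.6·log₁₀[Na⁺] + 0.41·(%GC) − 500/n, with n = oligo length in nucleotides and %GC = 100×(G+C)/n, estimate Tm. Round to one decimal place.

100.9°C

Length n = 51. Counting bases: G=20, A=7, C=18, T=6
G+C = 38, so %GC = 38/51 × 100 = 74.51%
Salt term: 16.6 × (-0.083) = -1.378
GC term: 0.41 × 74.51 = 30.549; length term: −500/51 = −9.804
Tm = 81.5 + (-1.378) + 30.549 − 9.804 = 100.867 → 100.9°C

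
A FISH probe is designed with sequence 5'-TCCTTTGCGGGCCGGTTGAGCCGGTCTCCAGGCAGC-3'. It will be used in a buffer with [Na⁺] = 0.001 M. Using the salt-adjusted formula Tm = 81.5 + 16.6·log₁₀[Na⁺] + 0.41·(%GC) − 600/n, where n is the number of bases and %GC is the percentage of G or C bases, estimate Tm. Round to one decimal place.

43.5°C

Length n = 36. Scanning the sequence gives G=13, T=8, C=12, A=3.
G+C = 25, so %GC = 25/36 × 100 = 69.444%
Salt term: 16.6 × (-3) = -49.8
GC term: 0.41 × 69.444 = 28.472; length term: −600/36 = −16.667
Tm = 81.5 + (-49.8) + 28.472 − 16.667 = 43.505 → 43.5°C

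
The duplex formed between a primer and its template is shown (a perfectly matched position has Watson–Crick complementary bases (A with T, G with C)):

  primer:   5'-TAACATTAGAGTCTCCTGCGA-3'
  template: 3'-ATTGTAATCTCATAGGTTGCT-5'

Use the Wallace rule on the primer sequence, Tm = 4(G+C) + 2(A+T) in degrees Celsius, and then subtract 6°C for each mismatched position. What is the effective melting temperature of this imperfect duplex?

Primer base counts: A=6, T=6, G=4, C=5 → A+T=12, G+C=9
Perfect-match Tm = 2(12) + 4(9) = 24 + 36 = 60°C
Mismatches (positions where the bases are not complementary): 3 (at positions 13, 17, 18)
Effective Tm = 60 − 3×6 = 60 − 18 = 42°C

42°C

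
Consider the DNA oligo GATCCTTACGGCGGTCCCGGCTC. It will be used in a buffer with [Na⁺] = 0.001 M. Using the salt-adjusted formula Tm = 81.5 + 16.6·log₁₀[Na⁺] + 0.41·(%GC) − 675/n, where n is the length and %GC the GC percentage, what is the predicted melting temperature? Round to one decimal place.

Length n = 23. A=2, G=7, T=5, C=9
G+C = 16, so %GC = 16/23 × 100 = 69.565%
Salt term: 16.6 × (-3) = -49.8
GC term: 0.41 × 69.565 = 28.522; length term: −675/23 = −29.348
Tm = 81.5 + (-49.8) + 28.522 − 29.348 = 30.874 → 30.9°C

30.9°C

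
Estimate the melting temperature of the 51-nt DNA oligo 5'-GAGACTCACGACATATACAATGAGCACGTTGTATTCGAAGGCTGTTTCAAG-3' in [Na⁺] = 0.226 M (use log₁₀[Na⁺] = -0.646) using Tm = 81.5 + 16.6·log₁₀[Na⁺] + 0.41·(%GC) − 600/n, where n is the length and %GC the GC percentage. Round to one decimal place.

Length n = 51. Scanning the sequence gives G=12, T=13, C=10, A=16.
G+C = 22, so %GC = 22/51 × 100 = 43.137%
Salt term: 16.6 × (-0.646) = -10.724
GC term: 0.41 × 43.137 = 17.686; length term: −600/51 = −11.765
Tm = 81.5 + (-10.724) + 17.686 − 11.765 = 76.697 → 76.7°C

76.7°C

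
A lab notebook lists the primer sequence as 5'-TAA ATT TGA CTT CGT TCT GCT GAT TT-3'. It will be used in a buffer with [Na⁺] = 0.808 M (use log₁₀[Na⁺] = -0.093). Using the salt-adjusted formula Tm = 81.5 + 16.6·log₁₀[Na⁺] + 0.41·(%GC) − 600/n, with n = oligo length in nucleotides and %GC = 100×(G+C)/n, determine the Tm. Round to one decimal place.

69.5°C

Length n = 26. C=4, T=13, G=4, A=5
G+C = 8, so %GC = 8/26 × 100 = 30.769%
Salt term: 16.6 × (-0.093) = -1.544
GC term: 0.41 × 30.769 = 12.615; length term: −600/26 = −23.077
Tm = 81.5 + (-1.544) + 12.615 − 23.077 = 69.494 → 69.5°C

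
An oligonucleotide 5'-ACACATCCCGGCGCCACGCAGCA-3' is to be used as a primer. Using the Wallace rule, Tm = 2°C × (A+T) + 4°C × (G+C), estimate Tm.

78°C

Base counts: C=11, G=5, T=1, A=6
AT pairs contribute 7, GC pairs contribute 16.
Tm = 2×7 + 4×16 = 78°C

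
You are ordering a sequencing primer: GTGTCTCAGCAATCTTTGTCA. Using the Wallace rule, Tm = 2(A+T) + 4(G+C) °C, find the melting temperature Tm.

Counting bases: C=5, G=4, T=8, A=4
So N_AT = 12 and N_GC = 9.
Tm = 2×12 + 4×9 = 60°C

60°C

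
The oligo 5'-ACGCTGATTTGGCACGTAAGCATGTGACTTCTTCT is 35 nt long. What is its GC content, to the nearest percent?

46%

Counting bases: T=12, A=7, G=8, C=8
G+C = 8 + 8 = 16 out of 35 bases
%GC = 16/35 × 100 = 45.71% ≈ 46%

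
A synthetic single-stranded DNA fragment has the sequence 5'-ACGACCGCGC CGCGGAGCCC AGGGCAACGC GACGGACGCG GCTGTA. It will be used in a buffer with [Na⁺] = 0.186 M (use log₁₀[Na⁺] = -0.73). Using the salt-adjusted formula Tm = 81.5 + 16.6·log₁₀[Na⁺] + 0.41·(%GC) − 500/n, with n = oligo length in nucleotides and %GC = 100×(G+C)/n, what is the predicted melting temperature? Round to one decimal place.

Length n = 46. Counting bases: C=17, G=18, T=2, A=9
G+C = 35, so %GC = 35/46 × 100 = 76.087%
Salt term: 16.6 × (-0.73) = -12.118
GC term: 0.41 × 76.087 = 31.196; length term: −500/46 = −10.87
Tm = 81.5 + (-12.118) + 31.196 − 10.87 = 89.708 → 89.7°C

89.7°C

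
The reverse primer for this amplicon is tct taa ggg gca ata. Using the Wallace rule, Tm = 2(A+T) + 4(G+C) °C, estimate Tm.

42°C

Scanning the sequence gives C=2, G=4, T=4, A=5.
A+T = 9, G+C = 6
Tm = 2(9) + 4(6) = 18 + 24 = 42°C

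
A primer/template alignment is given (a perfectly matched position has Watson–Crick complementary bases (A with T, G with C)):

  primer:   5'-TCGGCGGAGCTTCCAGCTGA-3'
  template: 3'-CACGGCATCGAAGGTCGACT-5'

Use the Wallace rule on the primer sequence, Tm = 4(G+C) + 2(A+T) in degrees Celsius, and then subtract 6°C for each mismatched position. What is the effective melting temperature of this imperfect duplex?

42°C

Primer base counts: A=3, T=4, G=7, C=6 → A+T=7, G+C=13
Perfect-match Tm = 2(7) + 4(13) = 14 + 52 = 66°C
Mismatches (positions where the bases are not complementary): 4 (at positions 1, 2, 4, 7)
Effective Tm = 66 − 4×6 = 66 − 24 = 42°C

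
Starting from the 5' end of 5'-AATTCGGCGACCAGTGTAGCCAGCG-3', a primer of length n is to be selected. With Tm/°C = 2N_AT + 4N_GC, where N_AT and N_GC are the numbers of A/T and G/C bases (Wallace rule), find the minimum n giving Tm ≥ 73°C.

First 23 bases: AATTCGGCGACCAGTGTAGCCAG → Tm = 72°C (< 73°C)
First 24 bases: AATTCGGCGACCAGTGTAGCCAGC → Tm = 76°C (≥ 73°C)
Each additional base adds 2°C (A/T) or 4°C (G/C), so Tm is non-decreasing in n; n = 24 is the first length to reach 73°C.

n = 24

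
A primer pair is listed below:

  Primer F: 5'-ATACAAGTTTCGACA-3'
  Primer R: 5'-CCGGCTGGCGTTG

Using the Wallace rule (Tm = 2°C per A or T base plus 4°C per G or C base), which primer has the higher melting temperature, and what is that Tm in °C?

Primer R, 46°C

Primer F: A+T=10, G+C=5 → Tm = 2(10)+4(5) = 40°C
Primer R: A+T=3, G+C=10 → Tm = 2(3)+4(10) = 46°C
40°C vs 46°C → primer R is higher.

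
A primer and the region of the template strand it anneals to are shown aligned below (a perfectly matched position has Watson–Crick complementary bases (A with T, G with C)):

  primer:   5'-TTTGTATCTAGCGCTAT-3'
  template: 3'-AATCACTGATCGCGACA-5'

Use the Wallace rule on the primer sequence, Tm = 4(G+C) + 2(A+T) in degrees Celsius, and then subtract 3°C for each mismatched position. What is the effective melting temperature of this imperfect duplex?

34°C

Primer base counts: A=3, T=8, G=3, C=3 → A+T=11, G+C=6
Perfect-match Tm = 2(11) + 4(6) = 22 + 24 = 46°C
Mismatches (positions where the bases are not complementary): 4 (at positions 3, 6, 7, 16)
Effective Tm = 46 − 4×3 = 46 − 12 = 34°C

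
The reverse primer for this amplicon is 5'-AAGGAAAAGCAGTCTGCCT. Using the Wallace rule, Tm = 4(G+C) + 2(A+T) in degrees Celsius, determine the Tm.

Base counts: G=5, A=7, T=3, C=4
A+T = 10, G+C = 9
Tm = 4·9 + 2·10 = 36 + 20 = 56°C

56°C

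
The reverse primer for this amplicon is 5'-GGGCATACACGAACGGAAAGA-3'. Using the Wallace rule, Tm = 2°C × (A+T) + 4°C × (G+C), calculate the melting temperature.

64°C

Base counts: A=9, G=7, T=1, C=4
So N_AT = 10 and N_GC = 11.
Tm = 4·11 + 2·10 = 44 + 20 = 64°C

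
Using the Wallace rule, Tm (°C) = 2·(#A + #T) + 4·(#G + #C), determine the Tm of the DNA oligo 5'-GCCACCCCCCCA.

Scanning the sequence gives C=9, T=0, G=1, A=2.
A+T = 2, G+C = 10
Tm = 4·10 + 2·2 = 40 + 4 = 44°C

44°C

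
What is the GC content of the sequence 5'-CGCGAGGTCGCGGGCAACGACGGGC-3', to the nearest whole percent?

Base counts: C=8, A=4, T=1, G=12
G+C = 12 + 8 = 20 out of 25 bases
%GC = 20/25 × 100 = 80% ≈ 80%

80%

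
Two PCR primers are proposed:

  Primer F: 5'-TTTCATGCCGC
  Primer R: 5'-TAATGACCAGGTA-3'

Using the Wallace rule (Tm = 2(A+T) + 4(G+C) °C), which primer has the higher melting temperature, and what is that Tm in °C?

Primer F: A+T=5, G+C=6 → Tm = 2(5)+4(6) = 34°C
Primer R: A+T=8, G+C=5 → Tm = 2(8)+4(5) = 36°C
34°C vs 36°C → primer R is higher.

Primer R, 36°C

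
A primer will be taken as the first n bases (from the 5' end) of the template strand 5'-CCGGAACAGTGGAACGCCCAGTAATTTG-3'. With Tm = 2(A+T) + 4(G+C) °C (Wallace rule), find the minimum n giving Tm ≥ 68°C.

First 20 bases: CCGGAACAGTGGAACGCCCA → Tm = 66°C (< 68°C)
First 21 bases: CCGGAACAGTGGAACGCCCAG → Tm = 70°C (≥ 68°C)
Each additional base adds 2°C (A/T) or 4°C (G/C), so Tm is non-decreasing in n; n = 21 is the first length to reach 68°C.

n = 21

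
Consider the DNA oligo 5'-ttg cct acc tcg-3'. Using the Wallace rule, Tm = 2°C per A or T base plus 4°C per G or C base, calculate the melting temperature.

38°C

T=4, A=1, C=5, G=2
A+T = 5, G+C = 7
Tm = 2(5) + 4(7) = 10 + 28 = 38°C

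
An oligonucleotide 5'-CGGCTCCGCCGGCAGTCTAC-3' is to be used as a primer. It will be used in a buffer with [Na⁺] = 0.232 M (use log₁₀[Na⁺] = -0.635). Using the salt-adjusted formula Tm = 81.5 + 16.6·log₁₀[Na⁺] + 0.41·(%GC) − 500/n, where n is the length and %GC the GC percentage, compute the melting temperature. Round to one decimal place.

Length n = 20. Scanning the sequence gives G=6, C=9, T=3, A=2.
G+C = 15, so %GC = 15/20 × 100 = 75%
Salt term: 16.6 × (-0.635) = -10.541
GC term: 0.41 × 75 = 30.75; length term: −500/20 = −25
Tm = 81.5 + (-10.541) + 30.75 − 25 = 76.709 → 76.7°C

76.7°C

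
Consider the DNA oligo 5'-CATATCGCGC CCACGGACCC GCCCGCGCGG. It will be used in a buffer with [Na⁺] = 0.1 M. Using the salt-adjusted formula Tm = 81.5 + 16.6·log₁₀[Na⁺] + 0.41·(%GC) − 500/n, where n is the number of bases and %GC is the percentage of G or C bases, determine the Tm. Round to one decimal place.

81.0°C

Length n = 30. Counting bases: G=9, A=4, C=15, T=2
G+C = 24, so %GC = 24/30 × 100 = 80%
Salt term: 16.6 × (-1) = -16.6
GC term: 0.41 × 80 = 32.8; length term: −500/30 = −16.667
Tm = 81.5 + (-16.6) + 32.8 − 16.667 = 81.033 → 81.0°C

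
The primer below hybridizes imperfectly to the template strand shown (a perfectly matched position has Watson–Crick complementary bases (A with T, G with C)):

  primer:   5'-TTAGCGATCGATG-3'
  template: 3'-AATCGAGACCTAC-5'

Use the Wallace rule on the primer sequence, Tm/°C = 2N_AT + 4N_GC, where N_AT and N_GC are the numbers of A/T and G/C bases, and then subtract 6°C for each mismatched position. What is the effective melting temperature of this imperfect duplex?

20°C

Primer base counts: A=3, T=4, G=4, C=2 → A+T=7, G+C=6
Perfect-match Tm = 2(7) + 4(6) = 14 + 24 = 38°C
Mismatches (positions where the bases are not complementary): 3 (at positions 6, 7, 9)
Effective Tm = 38 − 3×6 = 38 − 18 = 20°C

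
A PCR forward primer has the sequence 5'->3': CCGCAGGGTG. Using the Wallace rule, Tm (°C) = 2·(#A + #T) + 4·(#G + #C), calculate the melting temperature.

Counting bases: G=5, T=1, A=1, C=3
A+T = 2, G+C = 8
Tm = 4·8 + 2·2 = 32 + 4 = 36°C

36°C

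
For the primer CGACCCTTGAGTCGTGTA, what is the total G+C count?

10

Base counts: A=3, T=5, G=5, C=5
Total G or C: 5 + 5 = 10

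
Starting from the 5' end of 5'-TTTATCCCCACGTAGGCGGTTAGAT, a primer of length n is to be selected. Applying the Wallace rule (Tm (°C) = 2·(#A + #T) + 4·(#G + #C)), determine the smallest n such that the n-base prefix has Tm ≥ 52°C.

n = 17

First 16 bases: TTTATCCCCACGTAGG → Tm = 48°C (< 52°C)
First 17 bases: TTTATCCCCACGTAGGC → Tm = 52°C (≥ 52°C)
Each additional base adds 2°C (A/T) or 4°C (G/C), so Tm is non-decreasing in n; n = 17 is the first length to reach 52°C.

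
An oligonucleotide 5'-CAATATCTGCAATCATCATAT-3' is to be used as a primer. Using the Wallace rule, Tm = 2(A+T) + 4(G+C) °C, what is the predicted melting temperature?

A=8, C=5, T=7, G=1
A+T = 15, G+C = 6
Tm = 4·6 + 2·15 = 24 + 30 = 54°C

54°C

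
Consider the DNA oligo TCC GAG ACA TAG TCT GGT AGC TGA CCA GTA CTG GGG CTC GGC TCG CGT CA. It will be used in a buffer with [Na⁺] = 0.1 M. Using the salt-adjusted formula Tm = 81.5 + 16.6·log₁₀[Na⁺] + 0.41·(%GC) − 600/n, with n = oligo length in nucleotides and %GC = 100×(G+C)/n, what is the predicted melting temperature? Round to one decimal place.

Length n = 50. Base counts: T=11, C=14, A=9, G=16
G+C = 30, so %GC = 30/50 × 100 = 60%
Salt term: 16.6 × (-1) = -16.6
GC term: 0.41 × 60 = 24.6; length term: −600/50 = −12
Tm = 81.5 + (-16.6) + 24.6 − 12 = 77.5 → 77.5°C

77.5°C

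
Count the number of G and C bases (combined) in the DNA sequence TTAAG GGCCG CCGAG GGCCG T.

15

Base counts: C=6, T=3, A=3, G=9
G+C = 9 + 6 = 15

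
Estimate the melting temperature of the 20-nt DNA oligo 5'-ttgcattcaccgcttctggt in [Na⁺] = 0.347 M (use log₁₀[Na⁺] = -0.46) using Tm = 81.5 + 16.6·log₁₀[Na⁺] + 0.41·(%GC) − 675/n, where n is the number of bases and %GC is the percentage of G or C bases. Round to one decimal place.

60.6°C

Length n = 20. Scanning the sequence gives T=8, G=4, C=6, A=2.
G+C = 10, so %GC = 10/20 × 100 = 50%
Salt term: 16.6 × (-0.46) = -7.636
GC term: 0.41 × 50 = 20.5; length term: −675/20 = −33.75
Tm = 81.5 + (-7.636) + 20.5 − 33.75 = 60.614 → 60.6°C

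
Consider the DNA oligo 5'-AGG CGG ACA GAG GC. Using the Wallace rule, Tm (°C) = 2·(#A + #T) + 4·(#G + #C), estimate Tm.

48°C

Base counts: A=4, C=3, G=7, T=0
A+T = 4, G+C = 10
Tm = 2×4 + 4×10 = 48°C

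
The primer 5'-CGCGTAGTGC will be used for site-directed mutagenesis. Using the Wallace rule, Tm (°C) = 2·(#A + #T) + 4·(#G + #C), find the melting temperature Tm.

A=1, G=4, T=2, C=3
A+T = 3, G+C = 7
Tm = 4·7 + 2·3 = 28 + 6 = 34°C

34°C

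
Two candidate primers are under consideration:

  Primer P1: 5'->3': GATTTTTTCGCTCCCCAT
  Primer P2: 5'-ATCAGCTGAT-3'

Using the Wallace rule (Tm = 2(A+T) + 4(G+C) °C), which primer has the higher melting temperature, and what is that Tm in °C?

Primer P1, 52°C

Primer P1: A+T=10, G+C=8 → Tm = 2(10)+4(8) = 52°C
Primer P2: A+T=6, G+C=4 → Tm = 2(6)+4(4) = 28°C
52°C vs 28°C → primer P1 is higher.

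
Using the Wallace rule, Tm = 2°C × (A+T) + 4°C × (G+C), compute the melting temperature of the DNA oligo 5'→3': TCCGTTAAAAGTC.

Counting bases: C=3, T=4, A=4, G=2
AT pairs contribute 8, GC pairs contribute 5.
Tm = 4·5 + 2·8 = 20 + 16 = 36°C

36°C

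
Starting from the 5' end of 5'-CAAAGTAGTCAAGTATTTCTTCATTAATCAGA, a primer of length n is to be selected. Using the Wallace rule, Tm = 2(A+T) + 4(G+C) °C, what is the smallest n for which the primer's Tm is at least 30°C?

First 10 bases: CAAAGTAGTC → Tm = 28°C (< 30°C)
First 11 bases: CAAAGTAGTCA → Tm = 30°C (≥ 30°C)
Since every base adds ≥2°C, Tm only increases with n, so the threshold is first crossed at n = 11.

n = 11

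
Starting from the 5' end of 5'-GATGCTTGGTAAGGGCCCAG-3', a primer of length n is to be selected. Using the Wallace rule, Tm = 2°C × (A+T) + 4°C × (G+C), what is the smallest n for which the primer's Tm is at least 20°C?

n = 7

First 6 bases: GATGCT → Tm = 18°C (< 20°C)
First 7 bases: GATGCTT → Tm = 20°C (≥ 20°C)
Since every base adds ≥2°C, Tm only increases with n, so the threshold is first crossed at n = 7.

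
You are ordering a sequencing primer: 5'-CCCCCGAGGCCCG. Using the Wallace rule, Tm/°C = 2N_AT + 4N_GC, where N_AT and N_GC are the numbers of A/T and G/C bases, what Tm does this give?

Scanning the sequence gives C=8, T=0, G=4, A=1.
AT pairs contribute 1, GC pairs contribute 12.
Tm = 2×1 + 4×12 = 50°C

50°C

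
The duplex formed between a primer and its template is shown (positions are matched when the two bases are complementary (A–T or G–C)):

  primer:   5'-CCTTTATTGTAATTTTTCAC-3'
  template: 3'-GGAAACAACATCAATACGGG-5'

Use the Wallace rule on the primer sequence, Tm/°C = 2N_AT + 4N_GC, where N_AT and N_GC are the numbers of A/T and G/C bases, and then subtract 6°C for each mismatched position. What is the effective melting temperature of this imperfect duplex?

20°C

Primer base counts: A=4, T=11, G=1, C=4 → A+T=15, G+C=5
Perfect-match Tm = 2(15) + 4(5) = 30 + 20 = 50°C
Mismatches (positions where the bases are not complementary): 5 (at positions 6, 12, 15, 17, 19)
Effective Tm = 50 − 5×6 = 50 − 30 = 20°C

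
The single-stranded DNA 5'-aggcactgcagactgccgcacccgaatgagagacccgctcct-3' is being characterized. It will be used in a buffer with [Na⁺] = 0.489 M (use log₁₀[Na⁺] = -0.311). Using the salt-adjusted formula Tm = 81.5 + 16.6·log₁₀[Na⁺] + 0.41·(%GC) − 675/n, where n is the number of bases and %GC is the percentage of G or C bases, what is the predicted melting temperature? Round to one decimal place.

86.6°C

Length n = 42. Counting bases: T=5, C=16, A=10, G=11
G+C = 27, so %GC = 27/42 × 100 = 64.286%
Salt term: 16.6 × (-0.311) = -5.163
GC term: 0.41 × 64.286 = 26.357; length term: −675/42 = −16.071
Tm = 81.5 + (-5.163) + 26.357 − 16.071 = 86.623 → 86.6°C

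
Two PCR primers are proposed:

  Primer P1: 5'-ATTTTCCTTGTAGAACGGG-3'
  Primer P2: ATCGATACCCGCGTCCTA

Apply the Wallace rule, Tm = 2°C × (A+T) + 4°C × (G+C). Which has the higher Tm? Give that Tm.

Primer P1: A+T=11, G+C=8 → Tm = 2(11)+4(8) = 54°C
Primer P2: A+T=8, G+C=10 → Tm = 2(8)+4(10) = 56°C
54°C vs 56°C → primer P2 is higher.

Primer P2, 56°C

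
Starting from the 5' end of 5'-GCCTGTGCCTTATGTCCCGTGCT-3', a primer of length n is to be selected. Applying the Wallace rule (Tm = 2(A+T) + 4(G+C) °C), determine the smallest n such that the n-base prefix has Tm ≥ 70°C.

n = 22

First 21 bases: GCCTGTGCCTTATGTCCCGTG → Tm = 68°C (< 70°C)
First 22 bases: GCCTGTGCCTTATGTCCCGTGC → Tm = 72°C (≥ 70°C)
Since every base adds ≥2°C, Tm only increases with n, so the threshold is first crossed at n = 22.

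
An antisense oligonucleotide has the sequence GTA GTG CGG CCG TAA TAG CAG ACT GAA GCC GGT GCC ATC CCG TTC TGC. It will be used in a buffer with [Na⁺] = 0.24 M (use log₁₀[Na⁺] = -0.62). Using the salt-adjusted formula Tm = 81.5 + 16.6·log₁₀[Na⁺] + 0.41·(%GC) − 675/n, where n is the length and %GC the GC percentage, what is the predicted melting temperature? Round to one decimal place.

81.9°C

Length n = 48. Counting bases: G=15, T=10, A=9, C=14
G+C = 29, so %GC = 29/48 × 100 = 60.417%
Salt term: 16.6 × (-0.62) = -10.292
GC term: 0.41 × 60.417 = 24.771; length term: −675/48 = −14.062
Tm = 81.5 + (-10.292) + 24.771 − 14.062 = 81.917 → 81.9°C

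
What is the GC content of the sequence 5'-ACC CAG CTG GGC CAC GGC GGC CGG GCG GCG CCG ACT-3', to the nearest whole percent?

83%

A=4, T=2, C=15, G=15
G+C = 15 + 15 = 30 out of 36 bases
%GC = 30/36 × 100 = 83.33% ≈ 83%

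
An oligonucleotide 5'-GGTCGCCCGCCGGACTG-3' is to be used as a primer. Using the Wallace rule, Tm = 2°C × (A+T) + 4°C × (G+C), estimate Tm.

Scanning the sequence gives C=7, G=7, A=1, T=2.
So N_AT = 3 and N_GC = 14.
Tm = 4·14 + 2·3 = 56 + 6 = 62°C

62°C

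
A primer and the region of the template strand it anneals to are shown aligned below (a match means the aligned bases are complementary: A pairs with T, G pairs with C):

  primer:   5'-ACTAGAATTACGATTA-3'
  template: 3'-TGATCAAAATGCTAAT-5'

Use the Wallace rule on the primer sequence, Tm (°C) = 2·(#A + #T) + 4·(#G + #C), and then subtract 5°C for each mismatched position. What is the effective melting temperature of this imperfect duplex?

30°C

Primer base counts: A=7, T=5, G=2, C=2 → A+T=12, G+C=4
Perfect-match Tm = 2(12) + 4(4) = 24 + 16 = 40°C
Mismatches (positions where the bases are not complementary): 2 (at positions 6, 7)
Effective Tm = 40 − 2×5 = 40 − 10 = 30°C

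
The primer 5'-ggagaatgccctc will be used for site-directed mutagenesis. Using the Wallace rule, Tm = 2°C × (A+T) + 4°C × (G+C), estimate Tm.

42°C

Counting bases: T=2, G=4, A=3, C=4
A+T = 5, G+C = 8
Tm = 2(5) + 4(8) = 10 + 32 = 42°C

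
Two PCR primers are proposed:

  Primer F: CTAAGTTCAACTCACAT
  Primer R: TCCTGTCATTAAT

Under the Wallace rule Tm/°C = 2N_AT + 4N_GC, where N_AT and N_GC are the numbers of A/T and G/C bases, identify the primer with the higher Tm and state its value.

Primer F, 46°C

Primer F: A+T=11, G+C=6 → Tm = 2(11)+4(6) = 46°C
Primer R: A+T=9, G+C=4 → Tm = 2(9)+4(4) = 34°C
46°C vs 34°C → primer F is higher.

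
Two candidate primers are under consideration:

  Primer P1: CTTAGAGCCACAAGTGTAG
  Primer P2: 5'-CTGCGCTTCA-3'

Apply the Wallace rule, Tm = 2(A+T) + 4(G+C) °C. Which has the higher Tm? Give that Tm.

Primer P1, 56°C

Primer P1: A+T=10, G+C=9 → Tm = 2(10)+4(9) = 56°C
Primer P2: A+T=4, G+C=6 → Tm = 2(4)+4(6) = 32°C
56°C vs 32°C → primer P1 is higher.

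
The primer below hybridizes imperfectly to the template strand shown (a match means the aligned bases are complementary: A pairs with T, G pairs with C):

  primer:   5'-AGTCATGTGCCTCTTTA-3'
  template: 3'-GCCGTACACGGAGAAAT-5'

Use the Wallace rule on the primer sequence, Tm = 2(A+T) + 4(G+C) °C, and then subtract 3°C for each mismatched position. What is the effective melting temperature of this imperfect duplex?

Primer base counts: A=3, T=7, G=3, C=4 → A+T=10, G+C=7
Perfect-match Tm = 2(10) + 4(7) = 20 + 28 = 48°C
Mismatches (positions where the bases are not complementary): 2 (at positions 1, 3)
Effective Tm = 48 − 2×3 = 48 − 6 = 42°C

42°C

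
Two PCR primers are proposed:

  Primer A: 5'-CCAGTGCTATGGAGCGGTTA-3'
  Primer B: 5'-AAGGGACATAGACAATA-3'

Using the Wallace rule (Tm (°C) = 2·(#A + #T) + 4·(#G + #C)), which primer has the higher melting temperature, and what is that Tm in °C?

Primer A: A+T=9, G+C=11 → Tm = 2(9)+4(11) = 62°C
Primer B: A+T=11, G+C=6 → Tm = 2(11)+4(6) = 46°C
62°C vs 46°C → primer A is higher.

Primer A, 62°C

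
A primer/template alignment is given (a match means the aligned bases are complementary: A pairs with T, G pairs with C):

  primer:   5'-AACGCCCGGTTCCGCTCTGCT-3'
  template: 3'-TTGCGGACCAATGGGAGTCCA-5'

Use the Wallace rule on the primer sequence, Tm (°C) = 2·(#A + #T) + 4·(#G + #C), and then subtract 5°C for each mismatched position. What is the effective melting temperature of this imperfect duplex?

Primer base counts: A=2, T=5, G=5, C=9 → A+T=7, G+C=14
Perfect-match Tm = 2(7) + 4(14) = 14 + 56 = 70°C
Mismatches (positions where the bases are not complementary): 5 (at positions 7, 12, 14, 18, 20)
Effective Tm = 70 − 5×5 = 70 − 25 = 45°C

45°C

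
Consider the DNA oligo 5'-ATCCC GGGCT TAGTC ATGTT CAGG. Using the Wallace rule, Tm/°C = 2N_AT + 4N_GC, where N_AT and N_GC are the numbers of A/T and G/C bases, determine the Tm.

74°C

Scanning the sequence gives G=7, C=6, T=7, A=4.
AT pairs contribute 11, GC pairs contribute 13.
Tm = 2×11 + 4×13 = 74°C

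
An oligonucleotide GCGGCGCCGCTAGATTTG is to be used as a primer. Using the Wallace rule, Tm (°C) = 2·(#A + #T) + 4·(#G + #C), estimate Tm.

60°C

C=5, A=2, T=4, G=7
AT pairs contribute 6, GC pairs contribute 12.
Tm = 2×6 + 4×12 = 60°C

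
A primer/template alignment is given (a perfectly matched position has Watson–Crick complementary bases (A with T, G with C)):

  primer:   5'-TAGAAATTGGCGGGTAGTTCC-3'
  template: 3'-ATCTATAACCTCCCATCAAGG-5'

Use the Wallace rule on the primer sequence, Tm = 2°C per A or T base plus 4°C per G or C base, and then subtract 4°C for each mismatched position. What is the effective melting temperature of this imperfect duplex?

Primer base counts: A=5, T=6, G=7, C=3 → A+T=11, G+C=10
Perfect-match Tm = 2(11) + 4(10) = 22 + 40 = 62°C
Mismatches (positions where the bases are not complementary): 2 (at positions 5, 11)
Effective Tm = 62 − 2×4 = 62 − 8 = 54°C

54°C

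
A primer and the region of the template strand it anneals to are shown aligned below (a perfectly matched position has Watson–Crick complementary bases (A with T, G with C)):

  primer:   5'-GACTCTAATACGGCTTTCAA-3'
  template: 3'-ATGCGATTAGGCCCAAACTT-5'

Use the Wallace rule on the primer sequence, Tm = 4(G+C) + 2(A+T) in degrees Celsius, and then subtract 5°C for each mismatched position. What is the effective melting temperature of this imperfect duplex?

31°C

Primer base counts: A=6, T=6, G=3, C=5 → A+T=12, G+C=8
Perfect-match Tm = 2(12) + 4(8) = 24 + 32 = 56°C
Mismatches (positions where the bases are not complementary): 5 (at positions 1, 4, 10, 14, 18)
Effective Tm = 56 − 5×5 = 56 − 25 = 31°C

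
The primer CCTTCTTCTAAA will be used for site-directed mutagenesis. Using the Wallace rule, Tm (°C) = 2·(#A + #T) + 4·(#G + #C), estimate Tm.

32°C

C=4, A=3, T=5, G=0
A+T = 8, G+C = 4
Tm = 2(8) + 4(4) = 16 + 16 = 32°C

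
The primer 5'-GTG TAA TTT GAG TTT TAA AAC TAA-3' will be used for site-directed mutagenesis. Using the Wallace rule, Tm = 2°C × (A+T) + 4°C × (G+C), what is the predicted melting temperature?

A=9, C=1, T=10, G=4
So N_AT = 19 and N_GC = 5.
Tm = 4·5 + 2·19 = 20 + 38 = 58°C

58°C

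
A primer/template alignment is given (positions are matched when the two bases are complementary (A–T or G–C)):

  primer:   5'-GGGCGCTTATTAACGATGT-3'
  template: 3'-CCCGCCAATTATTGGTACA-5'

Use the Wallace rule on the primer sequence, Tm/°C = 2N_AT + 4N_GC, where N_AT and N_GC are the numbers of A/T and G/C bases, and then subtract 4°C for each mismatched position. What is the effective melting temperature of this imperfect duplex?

44°C

Primer base counts: A=4, T=6, G=6, C=3 → A+T=10, G+C=9
Perfect-match Tm = 2(10) + 4(9) = 20 + 36 = 56°C
Mismatches (positions where the bases are not complementary): 3 (at positions 6, 10, 15)
Effective Tm = 56 − 3×4 = 56 − 12 = 44°C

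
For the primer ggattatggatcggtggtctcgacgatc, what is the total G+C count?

15

Base counts: T=8, A=5, G=10, C=5
Total G or C: 10 + 5 = 15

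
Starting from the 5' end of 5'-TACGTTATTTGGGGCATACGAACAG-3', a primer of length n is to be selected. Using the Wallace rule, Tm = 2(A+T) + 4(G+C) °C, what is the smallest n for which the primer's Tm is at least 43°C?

n = 15

First 14 bases: TACGTTATTTGGGG → Tm = 40°C (< 43°C)
First 15 bases: TACGTTATTTGGGGC → Tm = 44°C (≥ 43°C)
Each additional base adds 2°C (A/T) or 4°C (G/C), so Tm is non-decreasing in n; n = 15 is the first length to reach 43°C.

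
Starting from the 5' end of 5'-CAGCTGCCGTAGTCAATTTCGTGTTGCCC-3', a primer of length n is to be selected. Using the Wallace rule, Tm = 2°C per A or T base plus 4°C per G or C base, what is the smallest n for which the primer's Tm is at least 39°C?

First 11 bases: CAGCTGCCGTA → Tm = 36°C (< 39°C)
First 12 bases: CAGCTGCCGTAG → Tm = 40°C (≥ 39°C)
Since every base adds ≥2°C, Tm only increases with n, so the threshold is first crossed at n = 12.

n = 12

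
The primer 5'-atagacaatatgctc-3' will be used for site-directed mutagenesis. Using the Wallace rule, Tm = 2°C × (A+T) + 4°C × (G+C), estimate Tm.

Base counts: T=4, C=3, G=2, A=6
AT pairs contribute 10, GC pairs contribute 5.
Tm = 4·5 + 2·10 = 20 + 20 = 40°C

40°C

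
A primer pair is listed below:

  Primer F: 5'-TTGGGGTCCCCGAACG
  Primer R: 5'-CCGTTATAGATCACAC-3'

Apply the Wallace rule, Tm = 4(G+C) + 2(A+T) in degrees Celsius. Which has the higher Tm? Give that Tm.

Primer F, 54°C

Primer F: A+T=5, G+C=11 → Tm = 2(5)+4(11) = 54°C
Primer R: A+T=9, G+C=7 → Tm = 2(9)+4(7) = 46°C
54°C vs 46°C → primer F is higher.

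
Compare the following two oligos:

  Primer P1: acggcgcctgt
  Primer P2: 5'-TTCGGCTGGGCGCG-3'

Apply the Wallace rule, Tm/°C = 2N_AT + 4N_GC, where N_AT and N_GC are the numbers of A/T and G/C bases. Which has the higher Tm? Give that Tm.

Primer P1: A+T=3, G+C=8 → Tm = 2(3)+4(8) = 38°C
Primer P2: A+T=3, G+C=11 → Tm = 2(3)+4(11) = 50°C
38°C vs 50°C → primer P2 is higher.

Primer P2, 50°C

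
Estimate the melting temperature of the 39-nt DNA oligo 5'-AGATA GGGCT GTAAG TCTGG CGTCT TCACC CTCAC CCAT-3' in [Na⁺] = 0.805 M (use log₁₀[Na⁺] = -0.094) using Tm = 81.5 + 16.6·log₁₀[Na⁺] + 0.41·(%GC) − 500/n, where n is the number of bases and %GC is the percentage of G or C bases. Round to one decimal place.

Length n = 39. Counting bases: G=9, A=8, T=10, C=12
G+C = 21, so %GC = 21/39 × 100 = 53.846%
Salt term: 16.6 × (-0.094) = -1.56
GC term: 0.41 × 53.846 = 22.077; length term: −500/39 = −12.821
Tm = 81.5 + (-1.56) + 22.077 − 12.821 = 89.196 → 89.2°C

89.2°C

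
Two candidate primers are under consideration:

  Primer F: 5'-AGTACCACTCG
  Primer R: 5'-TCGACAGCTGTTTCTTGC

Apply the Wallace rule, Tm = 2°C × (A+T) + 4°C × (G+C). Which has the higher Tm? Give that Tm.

Primer F: A+T=5, G+C=6 → Tm = 2(5)+4(6) = 34°C
Primer R: A+T=9, G+C=9 → Tm = 2(9)+4(9) = 54°C
34°C vs 54°C → primer R is higher.

Primer R, 54°C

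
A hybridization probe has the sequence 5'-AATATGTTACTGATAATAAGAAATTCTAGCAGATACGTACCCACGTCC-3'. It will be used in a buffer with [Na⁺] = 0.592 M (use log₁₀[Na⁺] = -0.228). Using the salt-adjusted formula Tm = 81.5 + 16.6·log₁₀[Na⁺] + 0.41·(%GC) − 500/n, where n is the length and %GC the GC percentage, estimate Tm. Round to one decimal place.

Length n = 48. Scanning the sequence gives A=18, G=7, C=10, T=13.
G+C = 17, so %GC = 17/48 × 100 = 35.417%
Salt term: 16.6 × (-0.228) = -3.785
GC term: 0.41 × 35.417 = 14.521; length term: −500/48 = −10.417
Tm = 81.5 + (-3.785) + 14.521 − 10.417 = 81.819 → 81.8°C

81.8°C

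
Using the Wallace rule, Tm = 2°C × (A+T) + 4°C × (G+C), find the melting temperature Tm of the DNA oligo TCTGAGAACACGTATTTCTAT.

56°C

C=4, T=8, G=3, A=6
So N_AT = 14 and N_GC = 7.
Tm = 2(14) + 4(7) = 28 + 28 = 56°C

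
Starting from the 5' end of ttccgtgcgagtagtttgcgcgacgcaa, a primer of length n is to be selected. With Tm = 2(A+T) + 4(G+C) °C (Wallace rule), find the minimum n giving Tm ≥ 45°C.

First 14 bases: TTCCGTGCGAGTAG → Tm = 44°C (< 45°C)
First 15 bases: TTCCGTGCGAGTAGT → Tm = 46°C (≥ 45°C)
Each additional base adds 2°C (A/T) or 4°C (G/C), so Tm is non-decreasing in n; n = 15 is the first length to reach 45°C.

n = 15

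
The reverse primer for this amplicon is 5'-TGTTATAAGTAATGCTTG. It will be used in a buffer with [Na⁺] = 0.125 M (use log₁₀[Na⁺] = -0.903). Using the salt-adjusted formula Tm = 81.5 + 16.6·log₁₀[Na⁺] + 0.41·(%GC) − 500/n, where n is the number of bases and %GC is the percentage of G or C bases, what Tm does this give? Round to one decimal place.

50.1°C

Length n = 18. C=1, G=4, A=5, T=8
G+C = 5, so %GC = 5/18 × 100 = 27.778%
Salt term: 16.6 × (-0.903) = -14.99
GC term: 0.41 × 27.778 = 11.389; length term: −500/18 = −27.778
Tm = 81.5 + (-14.99) + 11.389 − 27.778 = 50.121 → 50.1°C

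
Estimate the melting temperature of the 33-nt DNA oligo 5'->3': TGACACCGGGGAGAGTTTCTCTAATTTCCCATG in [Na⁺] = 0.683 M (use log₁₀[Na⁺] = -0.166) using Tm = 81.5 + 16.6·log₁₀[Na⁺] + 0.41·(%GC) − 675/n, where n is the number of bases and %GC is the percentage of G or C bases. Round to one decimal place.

78.2°C

Length n = 33. Scanning the sequence gives A=7, T=10, C=8, G=8.
G+C = 16, so %GC = 16/33 × 100 = 48.485%
Salt term: 16.6 × (-0.166) = -2.756
GC term: 0.41 × 48.485 = 19.879; length term: −675/33 = −20.455
Tm = 81.5 + (-2.756) + 19.879 − 20.455 = 78.168 → 78.2°C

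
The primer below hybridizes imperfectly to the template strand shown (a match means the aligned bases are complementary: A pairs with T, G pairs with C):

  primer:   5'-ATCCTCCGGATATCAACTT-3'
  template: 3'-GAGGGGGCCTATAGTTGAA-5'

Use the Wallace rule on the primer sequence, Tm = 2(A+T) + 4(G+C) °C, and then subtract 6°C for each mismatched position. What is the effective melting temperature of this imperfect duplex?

Primer base counts: A=5, T=6, G=2, C=6 → A+T=11, G+C=8
Perfect-match Tm = 2(11) + 4(8) = 22 + 32 = 54°C
Mismatches (positions where the bases are not complementary): 2 (at positions 1, 5)
Effective Tm = 54 − 2×6 = 54 − 12 = 42°C

42°C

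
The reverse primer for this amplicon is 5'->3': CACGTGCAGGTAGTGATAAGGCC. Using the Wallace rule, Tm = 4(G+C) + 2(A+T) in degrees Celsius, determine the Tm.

72°C

G=8, C=5, A=6, T=4
AT pairs contribute 10, GC pairs contribute 13.
Tm = 2(10) + 4(13) = 20 + 52 = 72°C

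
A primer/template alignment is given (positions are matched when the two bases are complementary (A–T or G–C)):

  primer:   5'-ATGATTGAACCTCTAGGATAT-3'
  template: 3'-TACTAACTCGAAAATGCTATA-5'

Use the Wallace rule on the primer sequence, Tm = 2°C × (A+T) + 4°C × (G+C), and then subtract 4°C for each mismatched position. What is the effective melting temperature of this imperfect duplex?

40°C

Primer base counts: A=7, T=7, G=4, C=3 → A+T=14, G+C=7
Perfect-match Tm = 2(14) + 4(7) = 28 + 28 = 56°C
Mismatches (positions where the bases are not complementary): 4 (at positions 9, 11, 13, 16)
Effective Tm = 56 − 4×4 = 56 − 16 = 40°C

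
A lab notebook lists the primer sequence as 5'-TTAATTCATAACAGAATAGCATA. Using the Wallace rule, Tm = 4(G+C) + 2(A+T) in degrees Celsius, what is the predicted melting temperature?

56°C

Counting bases: A=11, G=2, C=3, T=7
So N_AT = 18 and N_GC = 5.
Tm = 2(18) + 4(5) = 36 + 20 = 56°C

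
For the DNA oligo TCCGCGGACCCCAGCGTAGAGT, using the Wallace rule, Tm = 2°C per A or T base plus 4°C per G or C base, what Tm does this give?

G=7, A=4, T=3, C=8
AT pairs contribute 7, GC pairs contribute 15.
Tm = 4·15 + 2·7 = 60 + 14 = 74°C

74°C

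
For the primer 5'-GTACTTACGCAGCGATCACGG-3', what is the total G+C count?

12

A=5, C=6, G=6, T=4
Total G or C: 6 + 6 = 12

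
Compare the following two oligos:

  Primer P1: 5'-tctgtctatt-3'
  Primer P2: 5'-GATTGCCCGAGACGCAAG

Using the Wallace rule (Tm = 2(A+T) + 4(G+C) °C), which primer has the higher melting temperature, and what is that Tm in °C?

Primer P1: A+T=7, G+C=3 → Tm = 2(7)+4(3) = 26°C
Primer P2: A+T=7, G+C=11 → Tm = 2(7)+4(11) = 58°C
26°C vs 58°C → primer P2 is higher.

Primer P2, 58°C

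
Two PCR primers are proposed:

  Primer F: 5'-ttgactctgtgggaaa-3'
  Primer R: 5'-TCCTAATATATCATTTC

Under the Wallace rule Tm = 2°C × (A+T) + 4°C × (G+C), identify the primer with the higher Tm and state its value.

Primer F, 46°C

Primer F: A+T=9, G+C=7 → Tm = 2(9)+4(7) = 46°C
Primer R: A+T=13, G+C=4 → Tm = 2(13)+4(4) = 42°C
46°C vs 42°C → primer F is higher.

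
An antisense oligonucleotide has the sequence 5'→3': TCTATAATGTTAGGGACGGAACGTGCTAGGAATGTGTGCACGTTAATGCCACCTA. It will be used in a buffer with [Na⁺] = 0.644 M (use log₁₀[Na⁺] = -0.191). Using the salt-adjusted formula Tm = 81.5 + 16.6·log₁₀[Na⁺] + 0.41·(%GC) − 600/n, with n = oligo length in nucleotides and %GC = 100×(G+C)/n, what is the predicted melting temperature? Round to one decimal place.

86.1°C

Length n = 55. Scanning the sequence gives A=15, G=15, C=10, T=15.
G+C = 25, so %GC = 25/55 × 100 = 45.455%
Salt term: 16.6 × (-0.191) = -3.171
GC term: 0.41 × 45.455 = 18.637; length term: −600/55 = −10.909
Tm = 81.5 + (-3.171) + 18.637 − 10.909 = 86.057 → 86.1°C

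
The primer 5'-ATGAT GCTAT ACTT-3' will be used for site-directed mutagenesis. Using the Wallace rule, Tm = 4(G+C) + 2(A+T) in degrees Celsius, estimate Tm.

36°C

Scanning the sequence gives C=2, T=6, G=2, A=4.
A+T = 10, G+C = 4
Tm = 2(10) + 4(4) = 20 + 16 = 36°C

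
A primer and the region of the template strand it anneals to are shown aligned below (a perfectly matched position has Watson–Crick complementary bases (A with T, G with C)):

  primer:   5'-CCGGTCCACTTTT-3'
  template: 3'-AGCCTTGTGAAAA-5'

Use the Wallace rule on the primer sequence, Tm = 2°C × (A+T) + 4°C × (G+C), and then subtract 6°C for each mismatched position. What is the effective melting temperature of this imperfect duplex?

22°C

Primer base counts: A=1, T=5, G=2, C=5 → A+T=6, G+C=7
Perfect-match Tm = 2(6) + 4(7) = 12 + 28 = 40°C
Mismatches (positions where the bases are not complementary): 3 (at positions 1, 5, 6)
Effective Tm = 40 − 3×6 = 40 − 18 = 22°C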